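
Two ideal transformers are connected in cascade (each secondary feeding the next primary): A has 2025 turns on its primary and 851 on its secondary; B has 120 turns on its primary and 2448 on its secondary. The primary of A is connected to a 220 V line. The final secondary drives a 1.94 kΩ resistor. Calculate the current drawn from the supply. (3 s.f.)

I_supply ≈ 8.33 A

Secondary of A: V = 220.00 × 851/2025 = 92.454 V.
Secondary of B: V = 92.454 × 2448/120 = 1886.1 V.
I_load = 1886.1/1940 = 0.97220 A, so P_out = 1886.1 × 0.97220 = 1833.6 W.
All ideal ⇒ P_in = P_out, so I_supply = 1833.6/220 = 8.33 A.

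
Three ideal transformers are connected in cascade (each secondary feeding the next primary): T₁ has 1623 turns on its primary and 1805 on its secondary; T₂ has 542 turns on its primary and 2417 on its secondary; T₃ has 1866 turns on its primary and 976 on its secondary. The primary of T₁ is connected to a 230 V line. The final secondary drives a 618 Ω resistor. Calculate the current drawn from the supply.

I_supply ≈ 2.50 A

After T₁: V = 230.00 × 1805/1623 = 255.79 V.
After T₂: V = 255.79 × 2417/542 = 1140.7 V.
After T₃: V = 1140.7 × 976/1866 = 596.63 V.
I_load = 596.63/618 = 0.96541 A, so P_out = 596.63 × 0.96541 = 575.99 W.
All ideal ⇒ P_in = P_out, so I_supply = 575.99/230 = 2.50 A.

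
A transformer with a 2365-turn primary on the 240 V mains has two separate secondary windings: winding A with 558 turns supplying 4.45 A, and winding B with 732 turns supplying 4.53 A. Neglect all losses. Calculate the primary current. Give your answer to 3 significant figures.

I_p ≈ 2.45 A

V_A = 240 × 558/2365 = 56.626 V; V_B = 240 × 732/2365 = 74.283 V.
P_out = V_A I_A + V_B I_B = 56.626×4.45 + 74.283×4.53 = 251.98 + 336.50 = 588.49 W.
Ideal ⇒ P_in = P_out, so I_p = P_out/V_p = 588.49/240 = 2.45 A.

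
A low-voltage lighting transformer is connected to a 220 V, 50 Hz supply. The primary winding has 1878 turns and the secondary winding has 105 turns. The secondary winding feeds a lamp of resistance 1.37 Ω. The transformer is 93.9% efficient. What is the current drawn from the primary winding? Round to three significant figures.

I_p ≈ 0.535 A

V_s = 220 × 105/1878 = 12.300 V.
I_s = V_s/R = 12.300/1.37 = 8.9783 A.
P_out = V_s I_s = 12.300 × 8.9783 = 110.44 W.
P_in = P_out/η = 110.44/0.939 = 117.61 W.
I_p = P_in/V_p = 117.61/220 = 0.535 A.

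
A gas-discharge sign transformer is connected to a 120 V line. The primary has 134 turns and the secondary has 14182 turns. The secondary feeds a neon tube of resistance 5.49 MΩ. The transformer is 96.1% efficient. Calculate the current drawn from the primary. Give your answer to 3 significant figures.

I_p ≈ 0.255 A

V_s = 120 × 14182/134 = 12700 V.
I_s = V_s/R = 12700/(5.49×10^6) = 0.0023134 A.
P_out = V_s I_s = 12700 × 0.0023134 = 29.380 W.
P_in = P_out/η = 29.380/0.961 = 30.573 W.
I_p = P_in/V_p = 30.573/120 = 0.255 A.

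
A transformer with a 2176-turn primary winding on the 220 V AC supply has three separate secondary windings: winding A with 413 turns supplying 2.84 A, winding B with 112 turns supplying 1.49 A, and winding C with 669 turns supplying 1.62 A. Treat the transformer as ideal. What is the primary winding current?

I_p ≈ 1.11 A

V_A = 220 × 413/2176 = 41.756 V; V_B = 220 × 112/2176 = 11.324 V; V_C = 220 × 669/2176 = 67.638 V.
P_out = V_A I_A + V_B I_B + V_C I_C = 41.756×2.84 + 11.324×1.49 + 67.638×1.62 = 118.59 + 16.872 + 109.57 = 245.03 W.
Ideal ⇒ P_in = P_out, so I_p = P_out/V_p = 245.03/220 = 1.11 A.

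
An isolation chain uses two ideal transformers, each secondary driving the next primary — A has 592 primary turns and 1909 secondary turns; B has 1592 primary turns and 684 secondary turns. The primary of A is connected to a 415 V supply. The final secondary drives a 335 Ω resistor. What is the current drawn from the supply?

I_supply ≈ 2.38 A

After A: V = 415.00 × 1909/592 = 1338.2 V.
After B: V = 1338.2 × 684/1592 = 574.97 V.
I_load = 574.97/335 = 1.7163 A, so P_out = 574.97 × 1.7163 = 986.84 W.
All ideal ⇒ P_in = P_out, so I_supply = 986.84/415 = 2.38 A.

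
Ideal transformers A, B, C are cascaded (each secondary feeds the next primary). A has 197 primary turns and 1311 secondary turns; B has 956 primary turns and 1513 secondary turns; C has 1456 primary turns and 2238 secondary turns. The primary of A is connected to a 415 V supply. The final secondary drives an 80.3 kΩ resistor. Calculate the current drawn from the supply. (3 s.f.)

I_supply ≈ 1.35 A

Secondary of A: V = 415.00 × 1311/197 = 2761.8 V.
Secondary of B: V = 2761.8 × 1513/956 = 4370.8 V.
Secondary of C: V = 4370.8 × 2238/1456 = 6718.4 V.
I_load = 6718.4/80300 = 0.083666 A, so P_out = 6718.4 × 0.083666 = 562.10 W.
All ideal ⇒ P_in = P_out, so I_supply = 562.10/415 = 1.35 A.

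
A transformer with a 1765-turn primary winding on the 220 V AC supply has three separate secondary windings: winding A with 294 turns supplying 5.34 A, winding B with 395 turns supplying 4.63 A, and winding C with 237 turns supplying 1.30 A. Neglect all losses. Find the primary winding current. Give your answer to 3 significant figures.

I_p ≈ 2.10 A

V_A = 220 × 294/1765 = 36.646 V; V_B = 220 × 395/1765 = 49.235 V; V_C = 220 × 237/1765 = 29.541 V.
P_out = V_A I_A + V_B I_B + V_C I_C = 36.646×5.34 + 49.235×4.63 + 29.541×1.30 = 195.69 + 227.96 + 38.403 = 462.05 W.
Ideal ⇒ P_in = P_out, so I_p = P_out/V_p = 462.05/220 = 2.10 A.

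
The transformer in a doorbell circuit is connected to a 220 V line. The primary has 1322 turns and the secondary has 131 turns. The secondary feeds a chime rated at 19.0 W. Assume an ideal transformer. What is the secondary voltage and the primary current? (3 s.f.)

V_s ≈ 21.8 V, I_p ≈ 0.0864 A

V_s = V_p × N_s/N_p = 220 × 131/1322 = 21.800 V.
I_s = P/V_s = 19.0/21.800 = 0.87155 A.
I_p = I_s × N_s/N_p = 0.87155 × 131/1322 = 0.0864 A.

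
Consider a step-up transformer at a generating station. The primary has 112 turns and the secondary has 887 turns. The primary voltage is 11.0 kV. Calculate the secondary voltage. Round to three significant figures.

V_s ≈ 87100 V

V_s/V_p = N_s/N_p, so V_s = 11000 × 887/112 = 87100 V.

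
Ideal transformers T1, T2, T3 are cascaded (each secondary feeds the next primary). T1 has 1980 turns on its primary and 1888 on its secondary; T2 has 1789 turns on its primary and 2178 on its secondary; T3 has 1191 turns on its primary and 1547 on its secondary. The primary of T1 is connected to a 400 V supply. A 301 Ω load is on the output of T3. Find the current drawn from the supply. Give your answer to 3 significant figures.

I_supply ≈ 3.02 A

Secondary of T1: V = 400.00 × 1888/1980 = 381.41 V.
Secondary of T2: V = 381.41 × 2178/1789 = 464.35 V.
Secondary of T3: V = 464.35 × 1547/1191 = 603.15 V.
I_load = 603.15/301 = 2.0038 A, so P_out = 603.15 × 2.0038 = 1208.6 W.
All ideal ⇒ P_in = P_out, so I_supply = 1208.6/400 = 3.02 A.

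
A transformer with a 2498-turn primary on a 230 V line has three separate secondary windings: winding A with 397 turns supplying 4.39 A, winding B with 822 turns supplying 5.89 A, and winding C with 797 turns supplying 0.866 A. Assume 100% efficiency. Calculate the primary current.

V_A = 230 × 397/2498 = 36.553 V; V_B = 230 × 822/2498 = 75.685 V; V_C = 230 × 797/2498 = 73.383 V.
P_out = V_A I_A + V_B I_B + V_C I_C = 36.553×4.39 + 75.685×5.89 + 73.383×0.866 = 160.47 + 445.78 + 63.549 = 669.80 W.
Ideal ⇒ P_in = P_out, so I_p = P_out/V_p = 669.80/230 = 2.91 A.

I_p ≈ 2.91 A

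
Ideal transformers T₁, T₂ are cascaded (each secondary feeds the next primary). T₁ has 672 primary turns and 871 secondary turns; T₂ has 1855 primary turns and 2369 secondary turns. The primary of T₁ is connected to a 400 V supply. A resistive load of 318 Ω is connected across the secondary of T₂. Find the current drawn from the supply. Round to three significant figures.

After T₁: V = 400.00 × 871/672 = 518.45 V.
After T₂: V = 518.45 × 2369/1855 = 662.11 V.
I_load = 662.11/318 = 2.0821 A, so P_out = 662.11 × 2.0821 = 1378.6 W.
All ideal ⇒ P_in = P_out, so I_supply = 1378.6/400 = 3.45 A.

I_supply ≈ 3.45 A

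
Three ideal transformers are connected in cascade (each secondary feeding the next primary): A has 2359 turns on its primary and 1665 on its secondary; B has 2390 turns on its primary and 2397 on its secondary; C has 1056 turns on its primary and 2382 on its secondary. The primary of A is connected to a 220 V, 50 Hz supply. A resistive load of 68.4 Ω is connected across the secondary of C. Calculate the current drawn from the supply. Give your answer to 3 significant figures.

I_supply ≈ 8.20 A

Secondary of A: V = 220.00 × 1665/2359 = 155.28 V.
Secondary of B: V = 155.28 × 2397/2390 = 155.73 V.
Secondary of C: V = 155.73 × 2382/1056 = 351.28 V.
I_load = 351.28/68.4 = 5.1357 A, so P_out = 351.28 × 5.1357 = 1804.1 W.
All ideal ⇒ P_in = P_out, so I_supply = 1804.1/220 = 8.20 A.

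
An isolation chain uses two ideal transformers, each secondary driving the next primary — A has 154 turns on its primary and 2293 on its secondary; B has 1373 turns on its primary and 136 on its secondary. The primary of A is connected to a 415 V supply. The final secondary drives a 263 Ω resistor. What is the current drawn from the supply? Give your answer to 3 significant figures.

Secondary of A: V = 415.00 × 2293/154 = 6179.2 V.
Secondary of B: V = 6179.2 × 136/1373 = 612.07 V.
I_load = 612.07/263 = 2.3273 A, so P_out = 612.07 × 2.3273 = 1424.4 W.
All ideal ⇒ P_in = P_out, so I_supply = 1424.4/415 = 3.43 A.

I_supply ≈ 3.43 A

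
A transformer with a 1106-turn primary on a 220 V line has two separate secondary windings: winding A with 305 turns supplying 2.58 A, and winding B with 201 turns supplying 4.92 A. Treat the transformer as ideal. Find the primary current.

V_A = 220 × 305/1106 = 60.669 V; V_B = 220 × 201/1106 = 39.982 V.
P_out = V_A I_A + V_B I_B = 60.669×2.58 + 39.982×4.92 = 156.53 + 196.71 = 353.24 W.
Ideal ⇒ P_in = P_out, so I_p = P_out/V_p = 353.24/220 = 1.61 A.

I_p ≈ 1.61 A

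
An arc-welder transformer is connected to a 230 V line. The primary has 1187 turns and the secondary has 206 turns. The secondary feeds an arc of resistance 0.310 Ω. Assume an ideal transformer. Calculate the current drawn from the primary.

V_s = V_p × N_s/N_p = 230 × 206/1187 = 39.916 V.
I_s = V_s/R = 39.916/0.310 = 128.76 A.
For an ideal transformer I_p N_p = I_s N_s, so I_p = 128.76 × 206/1187 = 22.3 A.

I_p ≈ 22.3 A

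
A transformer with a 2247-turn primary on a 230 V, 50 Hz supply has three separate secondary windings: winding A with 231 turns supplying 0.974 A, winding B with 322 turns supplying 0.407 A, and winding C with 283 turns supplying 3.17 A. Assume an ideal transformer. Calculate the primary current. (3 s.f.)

I_p ≈ 0.558 A

V_A = 230 × 231/2247 = 23.645 V; V_B = 230 × 322/2247 = 32.960 V; V_C = 230 × 283/2247 = 28.968 V.
P_out = V_A I_A + V_B I_B + V_C I_C = 23.645×0.974 + 32.960×0.407 + 28.968×3.17 = 23.030 + 13.415 + 91.827 = 128.27 W.
Ideal ⇒ P_in = P_out, so I_p = P_out/V_p = 128.27/230 = 0.558 A.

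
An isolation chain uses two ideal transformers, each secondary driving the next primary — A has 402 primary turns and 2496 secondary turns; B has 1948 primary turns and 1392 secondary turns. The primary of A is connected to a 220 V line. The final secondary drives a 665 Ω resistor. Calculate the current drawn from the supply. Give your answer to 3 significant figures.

I_supply ≈ 6.51 A

After A: V = 220.00 × 2496/402 = 1366.0 V.
After B: V = 1366.0 × 1392/1948 = 976.09 V.
I_load = 976.09/665 = 1.4678 A, so P_out = 976.09 × 1.4678 = 1432.7 W.
All ideal ⇒ P_in = P_out, so I_supply = 1432.7/220 = 6.51 A.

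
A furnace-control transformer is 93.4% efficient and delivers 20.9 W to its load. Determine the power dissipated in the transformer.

P_in = P_out/η = 20.9/0.934 = 22.3769 W.
P_loss = P_in − P_out = 22.3769 − 20.9 = 1.48 W.

P_loss ≈ 1.48 W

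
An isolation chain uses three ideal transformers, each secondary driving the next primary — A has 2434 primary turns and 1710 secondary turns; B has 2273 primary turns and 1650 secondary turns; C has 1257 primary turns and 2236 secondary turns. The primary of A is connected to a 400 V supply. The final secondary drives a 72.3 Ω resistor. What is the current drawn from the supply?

Secondary of A: V = 400.00 × 1710/2434 = 281.02 V.
Secondary of B: V = 281.02 × 1650/2273 = 204.00 V.
Secondary of C: V = 204.00 × 2236/1257 = 362.87 V.
I_load = 362.87/72.3 = 5.0190 A, so P_out = 362.87 × 5.0190 = 1821.3 W.
All ideal ⇒ P_in = P_out, so I_supply = 1821.3/400 = 4.55 A.

I_supply ≈ 4.55 A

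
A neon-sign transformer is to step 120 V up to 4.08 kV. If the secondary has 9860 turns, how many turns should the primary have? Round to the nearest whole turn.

N_p = 290 turns

N_p/N_s = V_p/V_s, so N_p = 9860 × 120/4080 = 290.0 ≈ 290 turns.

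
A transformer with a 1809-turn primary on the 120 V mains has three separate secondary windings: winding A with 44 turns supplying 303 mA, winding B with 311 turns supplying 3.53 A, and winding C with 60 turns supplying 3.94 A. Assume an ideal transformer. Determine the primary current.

I_p ≈ 0.745 A

V_A = 120 × 44/1809 = 2.9187 V; V_B = 120 × 311/1809 = 20.630 V; V_C = 120 × 60/1809 = 3.9801 V.
P_out = V_A I_A + V_B I_B + V_C I_C = 2.9187×0.303 + 20.630×3.53 + 3.9801×3.94 = 0.88438 + 72.825 + 15.682 = 89.391 W.
Ideal ⇒ P_in = P_out, so I_p = P_out/V_p = 89.391/120 = 0.745 A.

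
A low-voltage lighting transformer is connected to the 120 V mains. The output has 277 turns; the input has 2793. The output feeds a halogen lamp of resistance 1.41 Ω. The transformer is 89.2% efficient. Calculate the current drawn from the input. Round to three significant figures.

I_in ≈ 0.938 A

V_out = 120 × 277/2793 = 11.901 V.
I_out = V_out/R = 11.901/1.41 = 8.4406 A.
P_out = V_out I_out = 11.901 × 8.4406 = 100.45 W.
P_in = P_out/η = 100.45/0.892 = 112.61 W.
I_in = P_in/V_in = 112.61/120 = 0.938 A.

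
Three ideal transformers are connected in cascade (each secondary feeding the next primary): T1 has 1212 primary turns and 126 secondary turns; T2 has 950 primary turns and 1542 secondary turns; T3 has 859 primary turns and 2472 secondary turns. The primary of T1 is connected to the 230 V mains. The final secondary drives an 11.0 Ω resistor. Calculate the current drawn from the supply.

I_supply ≈ 4.93 A

Secondary of T1: V = 230.00 × 126/1212 = 23.911 V.
Secondary of T2: V = 23.911 × 1542/950 = 38.811 V.
Secondary of T3: V = 38.811 × 2472/859 = 111.69 V.
I_load = 111.69/11.0 = 10.154 A, so P_out = 111.69 × 10.154 = 1134.0 W.
All ideal ⇒ P_in = P_out, so I_supply = 1134.0/230 = 4.93 A.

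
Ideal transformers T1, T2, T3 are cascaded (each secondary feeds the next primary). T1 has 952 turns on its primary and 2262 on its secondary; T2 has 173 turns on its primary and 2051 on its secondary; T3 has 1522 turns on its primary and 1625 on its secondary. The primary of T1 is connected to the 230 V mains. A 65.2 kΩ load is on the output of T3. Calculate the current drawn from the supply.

Secondary of T1: V = 230.00 × 2262/952 = 546.49 V.
Secondary of T2: V = 546.49 × 2051/173 = 6478.9 V.
Secondary of T3: V = 6478.9 × 1625/1522 = 6917.4 V.
I_load = 6917.4/65200 = 0.10609 A, so P_out = 6917.4 × 0.10609 = 733.90 W.
All ideal ⇒ P_in = P_out, so I_supply = 733.90/230 = 3.19 A.

I_supply ≈ 3.19 A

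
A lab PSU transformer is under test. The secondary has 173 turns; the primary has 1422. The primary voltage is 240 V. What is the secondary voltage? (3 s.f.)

V_s/V_p = N_s/N_p, so V_s = 240 × 173/1422 = 29.2 V.

V_s ≈ 29.2 V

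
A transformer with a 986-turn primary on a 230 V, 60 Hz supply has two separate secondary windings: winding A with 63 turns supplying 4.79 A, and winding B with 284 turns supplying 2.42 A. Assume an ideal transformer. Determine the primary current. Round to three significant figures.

I_p ≈ 1.00 A

V_A = 230 × 63/986 = 14.696 V; V_B = 230 × 284/986 = 66.247 V.
P_out = V_A I_A + V_B I_B = 14.696×4.79 + 66.247×2.42 = 70.393 + 160.32 = 230.71 W.
Ideal ⇒ P_in = P_out, so I_p = P_out/V_p = 230.71/230 = 1.00 A.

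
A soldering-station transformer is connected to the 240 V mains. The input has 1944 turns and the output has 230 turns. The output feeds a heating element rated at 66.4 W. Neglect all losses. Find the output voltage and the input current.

V_out = V_in × N_out/N_in = 240 × 230/1944 = 28.395 V.
I_out = P/V_out = 66.4/28.395 = 2.3384 A.
I_in = I_out × N_out/N_in = 2.3384 × 230/1944 = 0.277 A.

V_out ≈ 28.4 V, I_in ≈ 0.277 A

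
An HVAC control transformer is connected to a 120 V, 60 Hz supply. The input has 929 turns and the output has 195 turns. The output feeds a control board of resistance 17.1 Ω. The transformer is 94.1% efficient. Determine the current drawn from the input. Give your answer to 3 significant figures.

V_out = 120 × 195/929 = 25.188 V.
I_out = V_out/R = 25.188/17.1 = 1.4730 A.
P_out = V_out I_out = 25.188 × 1.4730 = 37.103 W.
P_in = P_out/η = 37.103/0.941 = 39.429 W.
I_in = P_in/V_in = 39.429/120 = 0.329 A.

I_in ≈ 0.329 A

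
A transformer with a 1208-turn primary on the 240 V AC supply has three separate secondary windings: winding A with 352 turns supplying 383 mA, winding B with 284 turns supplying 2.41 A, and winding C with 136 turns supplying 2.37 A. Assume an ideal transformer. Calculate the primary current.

V_A = 240 × 352/1208 = 69.934 V; V_B = 240 × 284/1208 = 56.424 V; V_C = 240 × 136/1208 = 27.020 V.
P_out = V_A I_A + V_B I_B + V_C I_C = 69.934×0.383 + 56.424×2.41 + 27.020×2.37 = 26.785 + 135.98 + 64.037 = 226.80 W.
Ideal ⇒ P_in = P_out, so I_p = P_out/V_p = 226.80/240 = 0.945 A.

I_p ≈ 0.945 A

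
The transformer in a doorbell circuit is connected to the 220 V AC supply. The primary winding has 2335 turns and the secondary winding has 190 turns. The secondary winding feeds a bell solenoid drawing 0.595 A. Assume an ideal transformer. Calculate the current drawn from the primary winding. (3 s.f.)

I_p ≈ 0.0484 A

For an ideal transformer I_p N_p = I_s N_s, so I_p = 0.595 × 190/2335 = 0.0484 A.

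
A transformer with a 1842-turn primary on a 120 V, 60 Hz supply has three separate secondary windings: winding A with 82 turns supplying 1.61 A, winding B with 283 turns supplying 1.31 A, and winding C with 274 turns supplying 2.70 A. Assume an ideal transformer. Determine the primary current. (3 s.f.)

I_p ≈ 0.675 A

V_A = 120 × 82/1842 = 5.3420 V; V_B = 120 × 283/1842 = 18.436 V; V_C = 120 × 274/1842 = 17.850 V.
P_out = V_A I_A + V_B I_B + V_C I_C = 5.3420×1.61 + 18.436×1.31 + 17.850×2.70 = 8.6007 + 24.152 + 48.195 = 80.948 W.
Ideal ⇒ P_in = P_out, so I_p = P_out/V_p = 80.948/120 = 0.675 A.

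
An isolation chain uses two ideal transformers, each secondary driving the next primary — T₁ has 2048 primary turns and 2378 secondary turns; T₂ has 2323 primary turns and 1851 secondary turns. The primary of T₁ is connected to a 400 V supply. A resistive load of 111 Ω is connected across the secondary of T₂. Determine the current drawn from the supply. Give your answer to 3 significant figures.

Secondary of T₁: V = 400.00 × 2378/2048 = 464.45 V.
Secondary of T₂: V = 464.45 × 1851/2323 = 370.08 V.
I_load = 370.08/111 = 3.3341 A, so P_out = 370.08 × 3.3341 = 1233.9 W.
All ideal ⇒ P_in = P_out, so I_supply = 1233.9/400 = 3.08 A.

I_supply ≈ 3.08 A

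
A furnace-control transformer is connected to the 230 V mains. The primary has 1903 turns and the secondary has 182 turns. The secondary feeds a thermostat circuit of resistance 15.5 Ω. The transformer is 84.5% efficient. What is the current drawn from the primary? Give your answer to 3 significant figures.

I_p ≈ 0.161 A

V_s = 230 × 182/1903 = 21.997 V.
I_s = V_s/R = 21.997/15.5 = 1.4192 A.
P_out = V_s I_s = 21.997 × 1.4192 = 31.217 W.
P_in = P_out/η = 31.217/0.845 = 36.943 W.
I_p = P_in/V_p = 36.943/230 = 0.161 A.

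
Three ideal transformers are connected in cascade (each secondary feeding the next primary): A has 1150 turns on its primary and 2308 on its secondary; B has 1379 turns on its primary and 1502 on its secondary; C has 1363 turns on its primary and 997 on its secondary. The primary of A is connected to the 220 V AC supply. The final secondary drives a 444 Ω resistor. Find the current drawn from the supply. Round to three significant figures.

I_supply ≈ 1.27 A

After A: V = 220.00 × 2308/1150 = 441.53 V.
After B: V = 441.53 × 1502/1379 = 480.91 V.
After C: V = 480.91 × 997/1363 = 351.78 V.
I_load = 351.78/444 = 0.79229 A, so P_out = 351.78 × 0.79229 = 278.71 W.
All ideal ⇒ P_in = P_out, so I_supply = 278.71/220 = 1.27 A.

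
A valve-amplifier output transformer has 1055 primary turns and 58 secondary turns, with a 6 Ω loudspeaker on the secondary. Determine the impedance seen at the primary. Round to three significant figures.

Z_p ≈ 1990 Ω

Z_p = (N_p/N_s)² × Z_s = (1055/58)² × 6 = 1990 Ω.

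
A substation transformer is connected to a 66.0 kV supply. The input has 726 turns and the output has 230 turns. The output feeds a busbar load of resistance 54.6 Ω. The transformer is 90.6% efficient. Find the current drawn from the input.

I_in ≈ 134 A

V_out = 66000 × 230/726 = 20909 V.
I_out = V_out/R = 20909/54.6 = 382.95 A.
P_out = V_out I_out = 20909 × 382.95 = 8.0071×10^6 W.
P_in = P_out/η = 8.0071×10^6/0.906 = 8.8379×10^6 W.
I_in = P_in/V_in = 8.8379×10^6/66000 = 134 A.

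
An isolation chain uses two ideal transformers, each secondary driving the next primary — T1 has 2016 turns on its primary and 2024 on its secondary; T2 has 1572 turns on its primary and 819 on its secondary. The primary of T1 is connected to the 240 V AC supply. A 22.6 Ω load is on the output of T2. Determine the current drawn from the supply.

I_supply ≈ 2.91 A

After T1: V = 240.00 × 2024/2016 = 240.95 V.
After T2: V = 240.95 × 819/1572 = 125.53 V.
I_load = 125.53/22.6 = 5.5546 A, so P_out = 125.53 × 5.5546 = 697.30 W.
All ideal ⇒ P_in = P_out, so I_supply = 697.30/240 = 2.91 A.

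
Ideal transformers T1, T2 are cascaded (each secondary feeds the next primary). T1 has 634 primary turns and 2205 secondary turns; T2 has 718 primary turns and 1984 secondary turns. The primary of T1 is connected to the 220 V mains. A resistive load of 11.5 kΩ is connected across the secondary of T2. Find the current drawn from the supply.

Secondary of T1: V = 220.00 × 2205/634 = 765.14 V.
Secondary of T2: V = 765.14 × 1984/718 = 2114.3 V.
I_load = 2114.3/11500 = 0.18385 A, so P_out = 2114.3 × 0.18385 = 388.71 W.
All ideal ⇒ P_in = P_out, so I_supply = 388.71/220 = 1.77 A.

I_supply ≈ 1.77 A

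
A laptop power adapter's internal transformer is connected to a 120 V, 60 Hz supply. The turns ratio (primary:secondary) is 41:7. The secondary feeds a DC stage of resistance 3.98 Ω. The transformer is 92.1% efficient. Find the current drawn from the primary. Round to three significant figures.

I_p ≈ 0.954 A

V_s = 120 × 7/41 = 20.488 V.
I_s = V_s/R = 20.488/3.98 = 5.1477 A.
P_out = V_s I_s = 20.488 × 5.1477 = 105.46 W.
P_in = P_out/η = 105.46/0.921 = 114.51 W.
I_p = P_in/V_p = 114.51/120 = 0.954 A.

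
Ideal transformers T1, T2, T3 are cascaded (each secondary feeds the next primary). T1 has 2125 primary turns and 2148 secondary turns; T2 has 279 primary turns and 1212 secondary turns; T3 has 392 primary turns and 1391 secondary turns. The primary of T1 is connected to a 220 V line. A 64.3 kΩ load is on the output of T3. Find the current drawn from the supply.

After T1: V = 220.00 × 2148/2125 = 222.38 V.
After T2: V = 222.38 × 1212/279 = 966.04 V.
After T3: V = 966.04 × 1391/392 = 3428.0 V.
I_load = 3428.0/64300 = 0.053312 A, so P_out = 3428.0 × 0.053312 = 182.75 W.
All ideal ⇒ P_in = P_out, so I_supply = 182.75/220 = 0.831 A.

I_supply ≈ 0.831 A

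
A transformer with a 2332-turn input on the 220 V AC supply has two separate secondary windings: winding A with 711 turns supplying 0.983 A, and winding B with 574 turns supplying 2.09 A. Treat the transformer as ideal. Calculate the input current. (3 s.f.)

I_in ≈ 0.814 A

V_A = 220 × 711/2332 = 67.075 V; V_B = 220 × 574/2332 = 54.151 V.
P_out = V_A I_A + V_B I_B = 67.075×0.983 + 54.151×2.09 = 65.935 + 113.18 = 179.11 W.
Ideal ⇒ P_in = P_out, so I_in = P_out/V_in = 179.11/220 = 0.814 A.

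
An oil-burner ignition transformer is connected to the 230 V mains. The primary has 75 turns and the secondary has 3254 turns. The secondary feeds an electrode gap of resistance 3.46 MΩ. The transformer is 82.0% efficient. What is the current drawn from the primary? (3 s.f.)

V_s = 230 × 3254/75 = 9978.9 V.
I_s = V_s/R = 9978.9/(3.46×10^6) = 0.0028841 A.
P_out = V_s I_s = 9978.9 × 0.0028841 = 28.780 W.
P_in = P_out/η = 28.780/0.820 = 35.098 W.
I_p = P_in/V_p = 35.098/230 = 0.153 A.

I_p ≈ 0.153 A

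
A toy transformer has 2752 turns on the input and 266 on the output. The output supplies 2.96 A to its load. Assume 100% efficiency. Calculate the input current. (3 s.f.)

I_in ≈ 0.286 A

For an ideal transformer I_in/I_out = N_out/N_in, so I_in = 2.96 × 266/2752 = 0.286 A.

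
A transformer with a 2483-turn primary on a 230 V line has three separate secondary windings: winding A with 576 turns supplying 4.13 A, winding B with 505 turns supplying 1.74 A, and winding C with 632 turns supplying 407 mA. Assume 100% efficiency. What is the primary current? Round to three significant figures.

V_A = 230 × 576/2483 = 53.355 V; V_B = 230 × 505/2483 = 46.778 V; V_C = 230 × 632/2483 = 58.542 V.
P_out = V_A I_A + V_B I_B + V_C I_C = 53.355×4.13 + 46.778×1.74 + 58.542×0.407 = 220.36 + 81.394 + 23.827 = 325.58 W.
Ideal ⇒ P_in = P_out, so I_p = P_out/V_p = 325.58/230 = 1.42 A.

I_p ≈ 1.42 A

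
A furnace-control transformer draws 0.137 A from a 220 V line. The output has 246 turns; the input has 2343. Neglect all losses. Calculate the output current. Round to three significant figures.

I_out ≈ 1.30 A

I_out/I_in = N_in/N_out, so I_out = 0.137 × 2343/246 = 1.30 A.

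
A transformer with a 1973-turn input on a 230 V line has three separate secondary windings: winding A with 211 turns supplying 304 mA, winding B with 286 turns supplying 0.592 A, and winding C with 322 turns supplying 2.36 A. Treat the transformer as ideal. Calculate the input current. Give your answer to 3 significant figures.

I_in ≈ 0.503 A

V_A = 230 × 211/1973 = 24.597 V; V_B = 230 × 286/1973 = 33.340 V; V_C = 230 × 322/1973 = 37.537 V.
P_out = V_A I_A + V_B I_B + V_C I_C = 24.597×0.304 + 33.340×0.592 + 37.537×2.36 = 7.4775 + 19.737 + 88.587 = 115.80 W.
Ideal ⇒ P_in = P_out, so I_in = P_out/V_in = 115.80/230 = 0.503 A.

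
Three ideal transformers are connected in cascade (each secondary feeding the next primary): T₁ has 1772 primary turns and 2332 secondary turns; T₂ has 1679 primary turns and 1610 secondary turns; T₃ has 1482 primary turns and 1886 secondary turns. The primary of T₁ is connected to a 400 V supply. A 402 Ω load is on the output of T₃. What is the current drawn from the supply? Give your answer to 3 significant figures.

I_supply ≈ 2.57 A

After T₁: V = 400.00 × 2332/1772 = 526.41 V.
After T₂: V = 526.41 × 1610/1679 = 504.78 V.
After T₃: V = 504.78 × 1886/1482 = 642.38 V.
I_load = 642.38/402 = 1.5980 A, so P_out = 642.38 × 1.5980 = 1026.5 W.
All ideal ⇒ P_in = P_out, so I_supply = 1026.5/400 = 2.57 A.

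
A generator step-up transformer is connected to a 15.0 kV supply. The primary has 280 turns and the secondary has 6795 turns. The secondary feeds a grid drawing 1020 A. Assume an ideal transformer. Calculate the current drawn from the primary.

For an ideal transformer I_p N_p = I_s N_s, so I_p = 1020 × 6795/280 = 24800 A.

I_p ≈ 24800 A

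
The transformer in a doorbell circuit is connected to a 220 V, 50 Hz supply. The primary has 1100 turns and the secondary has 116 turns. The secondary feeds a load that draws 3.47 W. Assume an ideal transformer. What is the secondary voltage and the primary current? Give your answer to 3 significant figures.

V_s ≈ 23.2 V, I_p ≈ 0.0158 A

V_s = V_p × N_s/N_p = 220 × 116/1100 = 23.200 V.
I_s = P/V_s = 3.47/23.200 = 0.14957 A.
I_p = I_s × N_s/N_p = 0.14957 × 116/1100 = 0.0158 A.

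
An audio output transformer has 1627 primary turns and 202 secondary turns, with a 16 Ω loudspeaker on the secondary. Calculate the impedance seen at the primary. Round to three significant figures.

Z_p = (N_p/N_s)² × Z_s = (1627/202)² × 16 = 1040 Ω.

Z_p ≈ 1040 Ω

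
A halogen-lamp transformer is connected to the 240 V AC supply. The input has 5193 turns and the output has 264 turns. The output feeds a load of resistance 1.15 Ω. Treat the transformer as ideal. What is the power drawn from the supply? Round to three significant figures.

V_out = V_in × N_out/N_in = 240 × 264/5193 = 12.201 V.
I_out = V_out/R = 12.201/1.15 = 10.610 A.
I_in = I_out × N_out/N_in = 10.610 × 264/5193 = 0.53937 A.
P = V_in I_in = 240 × 0.53937 = 129 W.

P ≈ 129 W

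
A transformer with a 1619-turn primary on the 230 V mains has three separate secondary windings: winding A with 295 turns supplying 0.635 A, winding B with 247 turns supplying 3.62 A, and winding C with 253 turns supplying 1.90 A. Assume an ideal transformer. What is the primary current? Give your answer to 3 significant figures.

I_p ≈ 0.965 A

V_A = 230 × 295/1619 = 41.909 V; V_B = 230 × 247/1619 = 35.090 V; V_C = 230 × 253/1619 = 35.942 V.
P_out = V_A I_A + V_B I_B + V_C I_C = 41.909×0.635 + 35.090×3.62 + 35.942×1.90 = 26.612 + 127.02 + 68.290 = 221.93 W.
Ideal ⇒ P_in = P_out, so I_p = P_out/V_p = 221.93/230 = 0.965 A.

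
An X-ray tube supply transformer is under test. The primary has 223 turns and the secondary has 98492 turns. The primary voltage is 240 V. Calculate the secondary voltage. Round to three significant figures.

V_s ≈ 106000 V

V_s/V_p = N_s/N_p, so V_s = 240 × 98492/223 = 106000 V.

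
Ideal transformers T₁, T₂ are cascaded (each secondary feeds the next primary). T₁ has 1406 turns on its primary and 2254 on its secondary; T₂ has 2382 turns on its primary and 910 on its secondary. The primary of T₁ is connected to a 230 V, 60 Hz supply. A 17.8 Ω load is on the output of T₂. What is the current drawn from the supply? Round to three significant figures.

Secondary of T₁: V = 230.00 × 2254/1406 = 368.72 V.
Secondary of T₂: V = 368.72 × 910/2382 = 140.86 V.
I_load = 140.86/17.8 = 7.9136 A, so P_out = 140.86 × 7.9136 = 1114.7 W.
All ideal ⇒ P_in = P_out, so I_supply = 1114.7/230 = 4.85 A.

I_supply ≈ 4.85 A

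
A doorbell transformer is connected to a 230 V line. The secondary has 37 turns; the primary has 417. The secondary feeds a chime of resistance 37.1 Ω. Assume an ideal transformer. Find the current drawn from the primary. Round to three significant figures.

I_p ≈ 0.0488 A

V_s = V_p × N_s/N_p = 230 × 37/417 = 20.408 V.
I_s = V_s/R = 20.408/37.1 = 0.55007 A.
For an ideal transformer I_p N_p = I_s N_s, so I_p = 0.55007 × 37/417 = 0.0488 A.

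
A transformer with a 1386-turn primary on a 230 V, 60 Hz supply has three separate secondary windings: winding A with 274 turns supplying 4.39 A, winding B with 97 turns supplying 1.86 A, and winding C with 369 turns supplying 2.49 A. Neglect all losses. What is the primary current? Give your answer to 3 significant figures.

I_p ≈ 1.66 A

V_A = 230 × 274/1386 = 45.469 V; V_B = 230 × 97/1386 = 16.097 V; V_C = 230 × 369/1386 = 61.234 V.
P_out = V_A I_A + V_B I_B + V_C I_C = 45.469×4.39 + 16.097×1.86 + 61.234×2.49 = 199.61 + 29.940 + 152.47 = 382.02 W.
Ideal ⇒ P_in = P_out, so I_p = P_out/V_p = 382.02/230 = 1.66 A.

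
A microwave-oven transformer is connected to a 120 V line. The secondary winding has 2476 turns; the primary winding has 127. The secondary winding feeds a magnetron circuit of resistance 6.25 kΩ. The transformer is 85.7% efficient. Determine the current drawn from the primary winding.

V_s = 120 × 2476/127 = 2339.5 V.
I_s = V_s/R = 2339.5/6250 = 0.37432 A.
P_out = V_s I_s = 2339.5 × 0.37432 = 875.74 W.
P_in = P_out/η = 875.74/0.857 = 1021.9 W.
I_p = P_in/V_p = 1021.9/120 = 8.52 A.

I_p ≈ 8.52 A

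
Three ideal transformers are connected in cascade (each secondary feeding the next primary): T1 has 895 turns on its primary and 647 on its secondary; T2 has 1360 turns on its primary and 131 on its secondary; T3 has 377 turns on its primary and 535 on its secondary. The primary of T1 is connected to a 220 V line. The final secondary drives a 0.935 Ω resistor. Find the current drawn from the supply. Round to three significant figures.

I_supply ≈ 2.30 A

After T1: V = 220.00 × 647/895 = 159.04 V.
After T2: V = 159.04 × 131/1360 = 15.319 V.
After T3: V = 15.319 × 535/377 = 21.739 V.
I_load = 21.739/0.935 = 23.251 A, so P_out = 21.739 × 23.251 = 505.46 W.
All ideal ⇒ P_in = P_out, so I_supply = 505.46/220 = 2.30 A.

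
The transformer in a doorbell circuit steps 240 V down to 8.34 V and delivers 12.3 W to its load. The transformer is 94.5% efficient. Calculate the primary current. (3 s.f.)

I_p ≈ 0.0542 A

P_in = P_out/η = 12.3/0.945 = 13.016 W.
I_p = P_in/V_p = 13.016/240 = 0.0542 A.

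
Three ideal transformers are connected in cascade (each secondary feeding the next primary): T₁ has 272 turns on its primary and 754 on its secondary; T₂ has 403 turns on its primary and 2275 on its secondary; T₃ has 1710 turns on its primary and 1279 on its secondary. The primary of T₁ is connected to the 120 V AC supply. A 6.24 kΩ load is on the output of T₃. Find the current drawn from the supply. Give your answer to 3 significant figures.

I_supply ≈ 2.63 A

After T₁: V = 120.00 × 754/272 = 332.65 V.
After T₂: V = 332.65 × 2275/403 = 1877.8 V.
After T₃: V = 1877.8 × 1279/1710 = 1404.5 V.
I_load = 1404.5/6240 = 0.22509 A, so P_out = 1404.5 × 0.22509 = 316.14 W.
All ideal ⇒ P_in = P_out, so I_supply = 316.14/120 = 2.63 A.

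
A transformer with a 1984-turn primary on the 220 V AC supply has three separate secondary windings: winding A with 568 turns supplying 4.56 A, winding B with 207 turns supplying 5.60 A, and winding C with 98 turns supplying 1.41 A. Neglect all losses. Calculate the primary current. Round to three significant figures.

V_A = 220 × 568/1984 = 62.984 V; V_B = 220 × 207/1984 = 22.954 V; V_C = 220 × 98/1984 = 10.867 V.
P_out = V_A I_A + V_B I_B + V_C I_C = 62.984×4.56 + 22.954×5.60 + 10.867×1.41 = 287.21 + 128.54 + 15.322 = 431.07 W.
Ideal ⇒ P_in = P_out, so I_p = P_out/V_p = 431.07/220 = 1.96 A.

I_p ≈ 1.96 A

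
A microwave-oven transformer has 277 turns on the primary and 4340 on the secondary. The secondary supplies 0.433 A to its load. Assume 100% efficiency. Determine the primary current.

For an ideal transformer I_p/I_s = N_s/N_p, so I_p = 0.433 × 4340/277 = 6.78 A.

I_p ≈ 6.78 A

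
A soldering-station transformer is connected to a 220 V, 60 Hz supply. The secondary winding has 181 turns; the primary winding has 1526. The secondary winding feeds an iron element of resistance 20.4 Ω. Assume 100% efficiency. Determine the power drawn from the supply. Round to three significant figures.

P ≈ 33.4 W

V_s = V_p × N_s/N_p = 220 × 181/1526 = 26.094 V.
I_s = V_s/R = 26.094/20.4 = 1.2791 A.
I_p = I_s × N_s/N_p = 1.2791 × 181/1526 = 0.15172 A.
P = V_p I_p = 220 × 0.15172 = 33.4 W.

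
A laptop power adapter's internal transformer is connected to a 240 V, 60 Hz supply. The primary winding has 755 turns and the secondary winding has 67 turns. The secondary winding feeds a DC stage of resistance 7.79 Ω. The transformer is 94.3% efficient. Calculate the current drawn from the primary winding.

I_p ≈ 0.257 A

V_s = 240 × 67/755 = 21.298 V.
I_s = V_s/R = 21.298/7.79 = 2.7340 A.
P_out = V_s I_s = 21.298 × 2.7340 = 58.229 W.
P_in = P_out/η = 58.229/0.943 = 61.749 W.
I_p = P_in/V_p = 61.749/240 = 0.257 A.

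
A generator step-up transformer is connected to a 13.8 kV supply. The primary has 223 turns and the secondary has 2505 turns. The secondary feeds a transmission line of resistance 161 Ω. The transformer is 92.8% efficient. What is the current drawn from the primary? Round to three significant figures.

V_s = 13800 × 2505/223 = 155020 V.
I_s = V_s/R = 155020/161 = 962.84 A.
P_out = V_s I_s = 155020 × 962.84 = 1.4926×10^8 W.
P_in = P_out/η = 1.4926×10^8/0.928 = 1.6084×10^8 W.
I_p = P_in/V_p = 1.6084×10^8/13800 = 11700 A.

I_p ≈ 11700 A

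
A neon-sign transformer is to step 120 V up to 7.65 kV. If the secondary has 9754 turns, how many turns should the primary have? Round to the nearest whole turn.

N_p/N_s = V_p/V_s, so N_p = 9754 × 120/7650 = 153.0 ≈ 153 turns.

N_p = 153 turns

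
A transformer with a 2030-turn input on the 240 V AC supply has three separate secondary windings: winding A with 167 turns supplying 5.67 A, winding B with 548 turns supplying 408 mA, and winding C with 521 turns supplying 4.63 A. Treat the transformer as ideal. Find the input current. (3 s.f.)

I_in ≈ 1.76 A

V_A = 240 × 167/2030 = 19.744 V; V_B = 240 × 548/2030 = 64.788 V; V_C = 240 × 521/2030 = 61.596 V.
P_out = V_A I_A + V_B I_B + V_C I_C = 19.744×5.67 + 64.788×0.408 + 61.596×4.63 = 111.95 + 26.434 + 285.19 = 423.57 W.
Ideal ⇒ P_in = P_out, so I_in = P_out/V_in = 423.57/240 = 1.76 A.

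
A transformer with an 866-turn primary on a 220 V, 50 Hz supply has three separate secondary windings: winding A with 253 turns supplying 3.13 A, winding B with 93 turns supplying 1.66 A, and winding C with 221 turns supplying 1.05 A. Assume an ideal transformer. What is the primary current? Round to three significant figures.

V_A = 220 × 253/866 = 64.273 V; V_B = 220 × 93/866 = 23.626 V; V_C = 220 × 221/866 = 56.143 V.
P_out = V_A I_A + V_B I_B + V_C I_C = 64.273×3.13 + 23.626×1.66 + 56.143×1.05 = 201.17 + 39.219 + 58.950 = 299.34 W.
Ideal ⇒ P_in = P_out, so I_p = P_out/V_p = 299.34/220 = 1.36 A.

I_p ≈ 1.36 A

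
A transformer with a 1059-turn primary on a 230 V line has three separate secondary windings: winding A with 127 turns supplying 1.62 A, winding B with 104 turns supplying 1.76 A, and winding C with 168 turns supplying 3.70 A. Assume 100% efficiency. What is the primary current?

V_A = 230 × 127/1059 = 27.583 V; V_B = 230 × 104/1059 = 22.587 V; V_C = 230 × 168/1059 = 36.487 V.
P_out = V_A I_A + V_B I_B + V_C I_C = 27.583×1.62 + 22.587×1.76 + 36.487×3.70 = 44.684 + 39.754 + 135.00 = 219.44 W.
Ideal ⇒ P_in = P_out, so I_p = P_out/V_p = 219.44/230 = 0.954 A.

I_p ≈ 0.954 A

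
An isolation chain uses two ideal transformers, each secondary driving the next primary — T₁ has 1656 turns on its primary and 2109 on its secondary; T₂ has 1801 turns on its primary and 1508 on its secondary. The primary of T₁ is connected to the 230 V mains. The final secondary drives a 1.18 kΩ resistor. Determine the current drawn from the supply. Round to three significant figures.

Secondary of T₁: V = 230.00 × 2109/1656 = 292.92 V.
Secondary of T₂: V = 292.92 × 1508/1801 = 245.26 V.
I_load = 245.26/1180 = 0.20785 A, so P_out = 245.26 × 0.20785 = 50.978 W.
All ideal ⇒ P_in = P_out, so I_supply = 50.978/230 = 0.222 A.

I_supply ≈ 0.222 A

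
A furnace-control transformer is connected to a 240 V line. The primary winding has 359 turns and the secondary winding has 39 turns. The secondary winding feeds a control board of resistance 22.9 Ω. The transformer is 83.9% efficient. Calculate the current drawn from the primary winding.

I_p ≈ 0.147 A

V_s = 240 × 39/359 = 26.072 V.
I_s = V_s/R = 26.072/22.9 = 1.1385 A.
P_out = V_s I_s = 26.072 × 1.1385 = 29.684 W.
P_in = P_out/η = 29.684/0.839 = 35.381 W.
I_p = P_in/V_p = 35.381/240 = 0.147 A.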